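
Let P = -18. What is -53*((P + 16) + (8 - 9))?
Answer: 159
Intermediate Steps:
-53*((P + 16) + (8 - 9)) = -53*((-18 + 16) + (8 - 9)) = -53*(-2 - 1) = -53*(-3) = 159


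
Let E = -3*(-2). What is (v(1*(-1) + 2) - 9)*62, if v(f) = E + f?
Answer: -124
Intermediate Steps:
E = 6
v(f) = 6 + f
(v(1*(-1) + 2) - 9)*62 = ((6 + (1*(-1) + 2)) - 9)*62 = ((6 + (-1 + 2)) - 9)*62 = ((6 + 1) - 9)*62 = (7 - 9)*62 = -2*62 = -124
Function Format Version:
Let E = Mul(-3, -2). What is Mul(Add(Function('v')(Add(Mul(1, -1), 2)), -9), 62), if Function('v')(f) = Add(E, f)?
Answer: -124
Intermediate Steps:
E = 6
Function('v')(f) = Add(6, f)
Mul(Add(Function('v')(Add(Mul(1, -1), 2)), -9), 62) = Mul(Add(Add(6, Add(Mul(1, -1), 2)), -9), 62) = Mul(Add(Add(6, Add(-1, 2)), -9), 62) = Mul(Add(Add(6, 1), -9), 62) = Mul(Add(7, -9), 62) = Mul(-2, 62) = -124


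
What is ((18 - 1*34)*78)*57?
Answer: -71136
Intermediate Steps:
((18 - 1*34)*78)*57 = ((18 - 34)*78)*57 = -16*78*57 = -1248*57 = -71136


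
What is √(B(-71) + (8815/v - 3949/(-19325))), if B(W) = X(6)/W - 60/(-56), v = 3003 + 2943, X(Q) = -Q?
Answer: √92714275833577894797/5710850565 ≈ 1.6861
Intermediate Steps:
v = 5946
B(W) = 15/14 - 6/W (B(W) = (-1*6)/W - 60/(-56) = -6/W - 60*(-1/56) = -6/W + 15/14 = 15/14 - 6/W)
√(B(-71) + (8815/v - 3949/(-19325))) = √((15/14 - 6/(-71)) + (8815/5946 - 3949/(-19325))) = √((15/14 - 6*(-1/71)) + (8815*(1/5946) - 3949*(-1/19325))) = √((15/14 + 6/71) + (8815/5946 + 3949/19325)) = √(1149/994 + 193830629/114906450) = √(81173789069/28554252825) = √92714275833577894797/5710850565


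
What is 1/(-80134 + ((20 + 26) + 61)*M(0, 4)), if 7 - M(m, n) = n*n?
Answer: -1/81097 ≈ -1.2331e-5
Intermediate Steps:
M(m, n) = 7 - n² (M(m, n) = 7 - n*n = 7 - n²)
1/(-80134 + ((20 + 26) + 61)*M(0, 4)) = 1/(-80134 + ((20 + 26) + 61)*(7 - 1*4²)) = 1/(-80134 + (46 + 61)*(7 - 1*16)) = 1/(-80134 + 107*(7 - 16)) = 1/(-80134 + 107*(-9)) = 1/(-80134 - 963) = 1/(-81097) = -1/81097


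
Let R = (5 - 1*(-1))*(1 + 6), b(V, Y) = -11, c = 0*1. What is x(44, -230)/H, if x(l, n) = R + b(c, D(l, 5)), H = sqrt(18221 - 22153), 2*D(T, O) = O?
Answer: -31*I*sqrt(983)/1966 ≈ -0.49437*I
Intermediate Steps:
D(T, O) = O/2
H = 2*I*sqrt(983) (H = sqrt(-3932) = 2*I*sqrt(983) ≈ 62.706*I)
c = 0
R = 42 (R = (5 + 1)*7 = 6*7 = 42)
x(l, n) = 31 (x(l, n) = 42 - 11 = 31)
x(44, -230)/H = 31/((2*I*sqrt(983))) = 31*(-I*sqrt(983)/1966) = -31*I*sqrt(983)/1966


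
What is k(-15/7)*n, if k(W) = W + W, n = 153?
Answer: -4590/7 ≈ -655.71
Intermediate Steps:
k(W) = 2*W
k(-15/7)*n = (2*(-15/7))*153 = -30/7*153 = -4590/7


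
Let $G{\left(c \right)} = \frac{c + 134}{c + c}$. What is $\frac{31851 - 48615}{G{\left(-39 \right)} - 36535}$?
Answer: $\frac{118872}{259075} \approx 0.45883$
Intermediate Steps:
$G{\left(c \right)} = \frac{134 + c}{2 c}$
$\frac{31851 - 48615}{G{\left(-39 \right)} - 36535} = \frac{31851 - 48615}{\frac{134 - 39}{2 \left(-39\right)} - 36535} = - \frac{16764}{\frac{1}{2} \left(- \frac{1}{39}\right) 95 - 36535} = - \frac{16764}{- \frac{95}{78} - 36535} = - \frac{16764}{- \frac{2849825}{78}} = \left(-16764\right) \left(- \frac{78}{2849825}\right) = \frac{118872}{259075}$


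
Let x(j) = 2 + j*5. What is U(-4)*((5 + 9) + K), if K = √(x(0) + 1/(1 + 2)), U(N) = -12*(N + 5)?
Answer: -168 - 4*√21 ≈ -186.33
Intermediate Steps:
x(j) = 2 + 5*j
U(N) = -60 - 12*N (U(N) = -12*(5 + N) = -60 - 12*N)
K = √21/3 (K = √((2 + 5*0) + 1/(1 + 2)) = √((2 + 0) + 1/3) = √(2 + ⅓) = √(7/3) = √21/3 ≈ 1.5275)
U(-4)*((5 + 9) + K) = (-60 - 12*(-4))*((5 + 9) + √21/3) = (-60 + 48)*(14 + √21/3) = -12*(14 + √21/3) = -168 - 4*√21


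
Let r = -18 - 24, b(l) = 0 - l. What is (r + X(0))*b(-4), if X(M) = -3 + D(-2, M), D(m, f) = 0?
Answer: -180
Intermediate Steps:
X(M) = -3 (X(M) = -3 + 0 = -3)
b(l) = -l
r = -42
(r + X(0))*b(-4) = (-42 - 3)*(-1*(-4)) = -45*4 = -180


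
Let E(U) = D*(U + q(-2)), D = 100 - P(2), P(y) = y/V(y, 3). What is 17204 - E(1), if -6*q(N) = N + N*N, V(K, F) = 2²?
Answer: 51413/3 ≈ 17138.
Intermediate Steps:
V(K, F) = 4
q(N) = -N/6 - N²/6 (q(N) = -(N + N*N)/6 = -(N + N²)/6 = -N/6 - N²/6)
P(y) = y/4
D = 199/2 (D = 100 - 2/4 = 100 - 1*½ = 100 - ½ = 199/2 ≈ 99.500)
E(U) = -199/6 + 199*U/2 (E(U) = 199*(U - ⅙*(-2)*(1 - 2))/2 = 199*(U - ⅙*(-2)*(-1))/2 = 199*(U - ⅓)/2 = 199*(-⅓ + U)/2 = -199/6 + 199*U/2)
17204 - E(1) = 17204 - (-199/6 + (199/2)*1) = 17204 - (-199/6 + 199/2) = 17204 - 1*199/3 = 17204 - 199/3 = 51413/3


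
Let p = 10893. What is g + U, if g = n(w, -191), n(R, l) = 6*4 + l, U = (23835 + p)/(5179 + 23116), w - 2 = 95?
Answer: -4690537/28295 ≈ -165.77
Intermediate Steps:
w = 97 (w = 2 + 95 = 97)
U = 34728/28295 (U = (23835 + 10893)/(5179 + 23116) = 34728/28295 ≈ 1.2274)
n(R, l) = 24 + l
g = -167 (g = 24 - 191 = -167)
g + U = -167 + 34728/28295 = -4690537/28295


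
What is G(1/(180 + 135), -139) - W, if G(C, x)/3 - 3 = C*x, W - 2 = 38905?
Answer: -4084429/105 ≈ -38899.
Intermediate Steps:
W = 38907 (W = 2 + 38905 = 38907)
G(C, x) = 9 + 3*C*x (G(C, x) = 9 + 3*(C*x) = 9 + 3*C*x)
G(1/(180 + 135), -139) - W = (9 + 3*(-139)/(180 + 135)) - 1*38907 = (9 + 3*(-139)/315) - 38907 = (9 + 3*(1/315)*(-139)) - 38907 = (9 - 139/105) - 38907 = 806/105 - 38907 = -4084429/105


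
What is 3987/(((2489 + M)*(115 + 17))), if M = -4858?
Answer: -1329/104236 ≈ -0.012750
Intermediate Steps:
3987/(((2489 + M)*(115 + 17))) = 3987/(((2489 - 4858)*(115 + 17))) = 3987/((-2369*132)) = 3987/(-312708) = 3987*(-1/312708) = -1329/104236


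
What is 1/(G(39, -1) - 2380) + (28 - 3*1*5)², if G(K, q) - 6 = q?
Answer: 401374/2375 ≈ 169.00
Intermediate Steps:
G(K, q) = 6 + q
1/(G(39, -1) - 2380) + (28 - 3*1*5)² = 1/((6 - 1) - 2380) + (28 - 3*1*5)² = 1/(5 - 2380) + (28 - 3*5)² = 1/(-2375) + (28 - 15)² = -1/2375 + 13² = -1/2375 + 169 = 401374/2375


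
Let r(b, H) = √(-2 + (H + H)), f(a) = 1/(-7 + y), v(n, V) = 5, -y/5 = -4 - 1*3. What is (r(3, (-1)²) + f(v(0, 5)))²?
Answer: 1/784 ≈ 0.0012755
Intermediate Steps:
y = 35 (y = -5*(-4 - 1*3) = -5*(-4 - 3) = -5*(-7) = 35)
f(a) = 1/28 (f(a) = 1/(-7 + 35) = 1/28)
r(b, H) = √(-2 + 2*H)
(r(3, (-1)²) + f(v(0, 5)))² = (√(-2 + 2*(-1)²) + 1/28)² = (√(-2 + 2*1) + 1/28)² = (√(-2 + 2) + 1/28)² = (√0 + 1/28)² = (0 + 1/28)² = (1/28)² = 1/784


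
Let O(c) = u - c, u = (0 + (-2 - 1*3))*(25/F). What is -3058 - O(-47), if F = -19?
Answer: -59120/19 ≈ -3111.6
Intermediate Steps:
u = 125/19 (u = (0 + (-2 - 1*3))*(25/(-19)) = (0 + (-2 - 3))*(25*(-1/19)) = (0 - 5)*(-25/19) = -5*(-25/19) = 125/19 ≈ 6.5789)
O(c) = 125/19 - c
-3058 - O(-47) = -3058 - (125/19 - 1*(-47)) = -3058 - (125/19 + 47) = -3058 - 1*1018/19 = -3058 - 1018/19 = -59120/19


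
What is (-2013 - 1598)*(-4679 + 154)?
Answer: 16339775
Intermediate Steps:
(-2013 - 1598)*(-4679 + 154) = -3611*(-4525) = 16339775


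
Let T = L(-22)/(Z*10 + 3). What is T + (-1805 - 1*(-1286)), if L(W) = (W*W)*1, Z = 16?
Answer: -84113/163 ≈ -516.03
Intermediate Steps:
L(W) = W² (L(W) = W²*1 = W²)
T = 484/163 (T = (-22)²/(16*10 + 3) = 484/(160 + 3) = 484/163 ≈ 2.9693)
T + (-1805 - 1*(-1286)) = 484/163 + (-1805 - 1*(-1286)) = 484/163 + (-1805 + 1286) = 484/163 - 519 = -84113/163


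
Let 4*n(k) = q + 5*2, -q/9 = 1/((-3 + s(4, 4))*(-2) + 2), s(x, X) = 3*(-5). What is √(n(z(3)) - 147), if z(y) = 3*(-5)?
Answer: I*√834974/76 ≈ 12.023*I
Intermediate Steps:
z(y) = -15
s(x, X) = -15
q = -9/38 (q = -9/((-3 - 15)*(-2) + 2) = -9/(-18*(-2) + 2) = -9/(36 + 2) = -9/38 ≈ -0.23684)
n(k) = 371/152 (n(k) = (-9/38 + 5*2)/4 = (-9/38 + 10)/4 = (¼)*(371/38) = 371/152)
√(n(z(3)) - 147) = √(371/152 - 147) = √(-21973/152) = I*√834974/76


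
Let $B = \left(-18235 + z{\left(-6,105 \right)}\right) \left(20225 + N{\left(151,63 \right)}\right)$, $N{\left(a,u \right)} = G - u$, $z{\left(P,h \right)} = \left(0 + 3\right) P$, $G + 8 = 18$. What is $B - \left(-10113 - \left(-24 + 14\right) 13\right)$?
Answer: $-368189533$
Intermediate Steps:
$G = 10$ ($G = -8 + 18 = 10$)
$z{\left(P,h \right)} = 3 P$
$N{\left(a,u \right)} = 10 - u$
$B = -368199516$ ($B = \left(-18235 + 3 \left(-6\right)\right) \left(20225 + \left(10 - 63\right)\right) = \left(-18235 - 18\right) \left(20225 + \left(10 - 63\right)\right) = - 18253 \left(20225 - 53\right) = \left(-18253\right) 20172 = -368199516$)
$B - \left(-10113 - \left(-24 + 14\right) 13\right) = -368199516 - \left(-10113 - \left(-24 + 14\right) 13\right) = -368199516 - \left(-10113 - \left(-10\right) 13\right) = -368199516 - \left(-10113 - -130\right) = -368199516 - \left(-10113 + 130\right) = -368199516 - -9983 = -368199516 + 9983 = -368189533$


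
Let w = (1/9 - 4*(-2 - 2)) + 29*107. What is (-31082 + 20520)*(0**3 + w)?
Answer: -296496464/9 ≈ -3.2944e+7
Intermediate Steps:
w = 28072/9 (w = (1/9 - 4*(-4)) + 3103 = (1/9 - 1*(-16)) + 3103 = (1/9 + 16) + 3103 = 145/9 + 3103 = 28072/9 ≈ 3119.1)
(-31082 + 20520)*(0**3 + w) = (-31082 + 20520)*(0**3 + 28072/9) = -10562*(0 + 28072/9) = -10562*28072/9 = -296496464/9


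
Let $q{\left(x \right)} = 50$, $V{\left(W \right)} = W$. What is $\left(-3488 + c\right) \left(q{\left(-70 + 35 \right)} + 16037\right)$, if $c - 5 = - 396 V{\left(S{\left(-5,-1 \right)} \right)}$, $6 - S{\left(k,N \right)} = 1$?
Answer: $-87883281$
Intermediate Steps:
$S{\left(k,N \right)} = 5$ ($S{\left(k,N \right)} = 6 - 1 = 5$)
$c = -1975$ ($c = 5 - 1980 = -1975$)
$\left(-3488 + c\right) \left(q{\left(-70 + 35 \right)} + 16037\right) = \left(-3488 - 1975\right) \left(50 + 16037\right) = \left(-5463\right) 16087 = -87883281$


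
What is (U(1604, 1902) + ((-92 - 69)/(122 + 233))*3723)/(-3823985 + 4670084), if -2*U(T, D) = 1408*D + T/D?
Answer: -452625970448/285647252895 ≈ -1.5846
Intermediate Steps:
U(T, D) = -704*D - T/(2*D) (U(T, D) = -(1408*D + T/D)/2 = -704*D - T/(2*D))
(U(1604, 1902) + ((-92 - 69)/(122 + 233))*3723)/(-3823985 + 4670084) = ((-704*1902 - ½*1604/1902) + ((-92 - 69)/(122 + 233))*3723)/(-3823985 + 4670084) = ((-1339008 - ½*1604*1/1902) - 161/355*3723)/846099 = ((-1339008 - 401/951) - 161*1/355*3723)*(1/846099) = (-1273397009/951 - 161/355*3723)*(1/846099) = (-1273397009/951 - 599403/355)*(1/846099) = -452625970448/337605*1/846099 = -452625970448/285647252895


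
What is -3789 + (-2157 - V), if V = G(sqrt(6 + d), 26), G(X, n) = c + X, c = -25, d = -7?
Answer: -5921 - I ≈ -5921.0 - 1.0*I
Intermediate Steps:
G(X, n) = -25 + X
V = -25 + I (V = -25 + sqrt(6 - 7) = -25 + sqrt(-1) = -25 + I ≈ -25.0 + 1.0*I)
-3789 + (-2157 - V) = -3789 + (-2157 - (-25 + I)) = -3789 + (-2157 + (25 - I)) = -3789 + (-2132 - I) = -5921 - I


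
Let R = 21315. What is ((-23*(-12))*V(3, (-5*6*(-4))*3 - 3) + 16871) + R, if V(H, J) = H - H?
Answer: 38186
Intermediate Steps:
V(H, J) = 0
((-23*(-12))*V(3, (-5*6*(-4))*3 - 3) + 16871) + R = (-23*(-12)*0 + 16871) + 21315 = (276*0 + 16871) + 21315 = (0 + 16871) + 21315 = 16871 + 21315 = 38186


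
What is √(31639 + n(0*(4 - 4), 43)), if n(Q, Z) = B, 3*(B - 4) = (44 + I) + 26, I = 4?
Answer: √285009/3 ≈ 177.95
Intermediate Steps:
B = 86/3 (B = 4 + ((44 + 4) + 26)/3 = 4 + (48 + 26)/3 = 4 + (⅓)*74 = 4 + 74/3 = 86/3 ≈ 28.667)
n(Q, Z) = 86/3
√(31639 + n(0*(4 - 4), 43)) = √(31639 + 86/3) = √(95003/3) = √285009/3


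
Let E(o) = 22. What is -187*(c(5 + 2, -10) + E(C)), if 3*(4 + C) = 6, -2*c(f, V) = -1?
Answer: -8415/2 ≈ -4207.5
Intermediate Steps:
c(f, V) = ½ (c(f, V) = -½*(-1) = ½)
C = -2 (C = -4 + (⅓)*6 = -4 + 2 = -2)
-187*(c(5 + 2, -10) + E(C)) = -187*(½ + 22) = -187*45/2 = -8415/2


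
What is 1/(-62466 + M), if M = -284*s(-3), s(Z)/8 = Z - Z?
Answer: -1/62466 ≈ -1.6009e-5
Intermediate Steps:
s(Z) = 0 (s(Z) = 8*(Z - Z) = 8*0 = 0)
M = 0 (M = -284*0 = 0)
1/(-62466 + M) = 1/(-62466 + 0) = 1/(-62466) = -1/62466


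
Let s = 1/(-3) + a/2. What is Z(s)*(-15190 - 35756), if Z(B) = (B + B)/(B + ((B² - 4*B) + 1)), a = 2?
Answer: 611352/5 ≈ 1.2227e+5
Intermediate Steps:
s = ⅔ (s = 1/(-3) + 2/2 = 1*(-⅓) + 2*(½) = -⅓ + 1 = ⅔ ≈ 0.66667)
Z(B) = 2*B/(1 + B² - 3*B) (Z(B) = (2*B)/(B + (1 + B² - 4*B)) = (2*B)/(1 + B² - 3*B) = 2*B/(1 + B² - 3*B))
Z(s)*(-15190 - 35756) = (2*(⅔)/(1 + (⅔)² - 3*⅔))*(-15190 - 35756) = (2*(⅔)/(1 + 4/9 - 2))*(-50946) = (2*(⅔)/(-5/9))*(-50946) = (2*(⅔)*(-9/5))*(-50946) = -12/5*(-50946) = 611352/5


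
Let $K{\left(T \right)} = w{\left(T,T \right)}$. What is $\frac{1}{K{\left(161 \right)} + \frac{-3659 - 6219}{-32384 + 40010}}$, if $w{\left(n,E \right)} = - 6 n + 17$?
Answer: $- \frac{3813}{3623476} \approx -0.0010523$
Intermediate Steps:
$w{\left(n,E \right)} = 17 - 6 n$
$K{\left(T \right)} = 17 - 6 T$
$\frac{1}{K{\left(161 \right)} + \frac{-3659 - 6219}{-32384 + 40010}} = \frac{1}{\left(17 - 966\right) + \frac{-3659 - 6219}{-32384 + 40010}} = \frac{1}{\left(17 - 966\right) - \frac{9878}{7626}} = \frac{1}{-949 - \frac{4939}{3813}} = \frac{1}{- \frac{3623476}{3813}} = - \frac{3813}{3623476}$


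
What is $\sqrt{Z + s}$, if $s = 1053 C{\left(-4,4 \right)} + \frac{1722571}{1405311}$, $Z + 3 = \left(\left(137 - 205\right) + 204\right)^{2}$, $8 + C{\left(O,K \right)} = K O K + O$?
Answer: $\frac{i \sqrt{144498204079194}}{48459} \approx 248.06 i$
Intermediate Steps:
$C{\left(O,K \right)} = -8 + O + O K^{2}$ ($C{\left(O,K \right)} = -8 + \left(K O K + O\right) = -8 + \left(O K^{2} + O\right) = -8 + \left(O + O K^{2}\right) = -8 + O + O K^{2}$)
$Z = 18493$ ($Z = -3 + \left(\left(137 - 205\right) + 204\right)^{2} = -3 + \left(-68 + 204\right)^{2} = -3 + 136^{2} = -3 + 18496 = 18493$)
$s = - \frac{3878017453}{48459}$ ($s = 1053 \left(-8 - 4 - 4 \cdot 4^{2}\right) + \frac{1722571}{1405311} = 1053 \left(-8 - 4 - 64\right) + 1722571 \cdot \frac{1}{1405311} = 1053 \left(-8 - 4 - 64\right) + \frac{59399}{48459} = 1053 \left(-76\right) + \frac{59399}{48459} = -80028 + \frac{59399}{48459} = - \frac{3878017453}{48459} \approx -80027.0$)
$\sqrt{Z + s} = \sqrt{18493 - \frac{3878017453}{48459}} = \sqrt{- \frac{2981865166}{48459}} = \frac{i \sqrt{144498204079194}}{48459}$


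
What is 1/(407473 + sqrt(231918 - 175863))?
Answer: 407473/166034189674 - sqrt(56055)/166034189674 ≈ 2.4527e-6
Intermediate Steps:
1/(407473 + sqrt(231918 - 175863)) = 1/(407473 + sqrt(56055))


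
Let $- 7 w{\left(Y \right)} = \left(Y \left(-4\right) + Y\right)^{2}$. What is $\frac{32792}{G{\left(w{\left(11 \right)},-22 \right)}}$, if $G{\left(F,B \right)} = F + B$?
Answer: $- \frac{229544}{1243} \approx -184.67$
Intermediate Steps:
$w{\left(Y \right)} = - \frac{9 Y^{2}}{7}$ ($w{\left(Y \right)} = - \frac{\left(Y \left(-4\right) + Y\right)^{2}}{7} = - \frac{\left(- 4 Y + Y\right)^{2}}{7} = - \frac{\left(- 3 Y\right)^{2}}{7} = - \frac{9 Y^{2}}{7}$)
$G{\left(F,B \right)} = B + F$
$\frac{32792}{G{\left(w{\left(11 \right)},-22 \right)}} = \frac{32792}{-22 - \frac{9 \cdot 11^{2}}{7}} = \frac{32792}{-22 - \frac{1089}{7}} = \frac{32792}{- \frac{1243}{7}} = 32792 \left(- \frac{7}{1243}\right) = - \frac{229544}{1243}$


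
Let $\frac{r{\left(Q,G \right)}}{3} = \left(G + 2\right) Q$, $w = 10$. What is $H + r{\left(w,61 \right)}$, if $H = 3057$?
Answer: $4947$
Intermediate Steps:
$r{\left(Q,G \right)} = 3 Q \left(2 + G\right)$ ($r{\left(Q,G \right)} = 3 \left(G + 2\right) Q = 3 \left(2 + G\right) Q = 3 Q \left(2 + G\right)$)
$H + r{\left(w,61 \right)} = 3057 + 3 \cdot 10 \left(2 + 61\right) = 3057 + 3 \cdot 10 \cdot 63 = 3057 + 1890 = 4947$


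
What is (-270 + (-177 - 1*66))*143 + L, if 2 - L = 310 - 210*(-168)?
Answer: -108947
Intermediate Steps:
L = -35588 (L = 2 - (310 - 210*(-168)) = 2 - (310 + 35280) = 2 - 1*35590 = 2 - 35590 = -35588)
(-270 + (-177 - 1*66))*143 + L = (-270 + (-177 - 1*66))*143 - 35588 = (-270 + (-177 - 66))*143 - 35588 = (-270 - 243)*143 - 35588 = -513*143 - 35588 = -73359 - 35588 = -108947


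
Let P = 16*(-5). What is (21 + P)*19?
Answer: -1121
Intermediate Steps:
P = -80
(21 + P)*19 = (21 - 80)*19 = -59*19 = -1121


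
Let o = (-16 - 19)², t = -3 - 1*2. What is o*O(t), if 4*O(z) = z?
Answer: -6125/4 ≈ -1531.3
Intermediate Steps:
t = -5 (t = -3 - 2 = -5)
O(z) = z/4
o = 1225 (o = (-35)² = 1225)
o*O(t) = 1225*((¼)*(-5)) = 1225*(-5/4) = -6125/4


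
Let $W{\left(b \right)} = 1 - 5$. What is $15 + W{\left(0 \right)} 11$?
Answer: $-29$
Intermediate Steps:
$W{\left(b \right)} = -4$ ($W{\left(b \right)} = 1 - 5 = -4$)
$15 + W{\left(0 \right)} 11 = 15 - 44 = -29$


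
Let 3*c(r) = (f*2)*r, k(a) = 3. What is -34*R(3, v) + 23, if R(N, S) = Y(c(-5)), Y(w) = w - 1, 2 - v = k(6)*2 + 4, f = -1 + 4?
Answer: 397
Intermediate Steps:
f = 3
v = -8 (v = 2 - (3*2 + 4) = 2 - (6 + 4) = 2 - 1*10 = 2 - 10 = -8)
c(r) = 2*r (c(r) = ((3*2)*r)/3 = (6*r)/3 = 2*r)
Y(w) = -1 + w
R(N, S) = -11 (R(N, S) = -1 + 2*(-5) = -1 - 10 = -11)
-34*R(3, v) + 23 = -34*(-11) + 23 = 374 + 23 = 397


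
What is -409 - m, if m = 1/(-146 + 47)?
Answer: -40490/99 ≈ -408.99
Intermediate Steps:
m = -1/99 (m = 1/(-99) = -1/99 ≈ -0.010101)
-409 - m = -409 - 1*(-1/99) = -409 + 1/99 = -40490/99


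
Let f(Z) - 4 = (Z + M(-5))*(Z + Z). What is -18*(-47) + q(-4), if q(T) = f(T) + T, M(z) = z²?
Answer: 678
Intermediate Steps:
f(Z) = 4 + 2*Z*(25 + Z) (f(Z) = 4 + (Z + (-5)²)*(Z + Z) = 4 + (Z + 25)*(2*Z) = 4 + (25 + Z)*(2*Z) = 4 + 2*Z*(25 + Z))
q(T) = 4 + 2*T² + 51*T (q(T) = (4 + 2*T² + 50*T) + T = 4 + 2*T² + 51*T)
-18*(-47) + q(-4) = -18*(-47) + (4 + 2*(-4)² + 51*(-4)) = 846 + (4 + 2*16 - 204) = 846 + (4 + 32 - 204) = 846 - 168 = 678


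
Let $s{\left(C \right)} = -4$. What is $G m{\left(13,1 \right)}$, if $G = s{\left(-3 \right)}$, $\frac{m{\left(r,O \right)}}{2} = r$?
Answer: $-104$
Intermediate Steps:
$m{\left(r,O \right)} = 2 r$
$G = -4$
$G m{\left(13,1 \right)} = - 4 \cdot 2 \cdot 13 = \left(-4\right) 26 = -104$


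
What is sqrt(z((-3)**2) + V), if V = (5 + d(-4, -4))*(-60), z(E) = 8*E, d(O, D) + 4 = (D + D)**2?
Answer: 2*I*sqrt(957) ≈ 61.871*I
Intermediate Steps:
d(O, D) = -4 + 4*D**2 (d(O, D) = -4 + (D + D)**2 = -4 + (2*D)**2 = -4 + 4*D**2)
V = -3900 (V = (5 + (-4 + 4*(-4)**2))*(-60) = (5 + (-4 + 4*16))*(-60) = (5 + (-4 + 64))*(-60) = (5 + 60)*(-60) = 65*(-60) = -3900)
sqrt(z((-3)**2) + V) = sqrt(8*(-3)**2 - 3900) = sqrt(8*9 - 3900) = sqrt(72 - 3900) = sqrt(-3828) = 2*I*sqrt(957)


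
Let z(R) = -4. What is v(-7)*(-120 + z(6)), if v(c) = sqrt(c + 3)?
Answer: -248*I ≈ -248.0*I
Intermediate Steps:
v(c) = sqrt(3 + c)
v(-7)*(-120 + z(6)) = sqrt(3 - 7)*(-120 - 4) = sqrt(-4)*(-124) = (2*I)*(-124) = -248*I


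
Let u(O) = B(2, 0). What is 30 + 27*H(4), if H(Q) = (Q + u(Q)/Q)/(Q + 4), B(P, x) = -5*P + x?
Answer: 561/16 ≈ 35.063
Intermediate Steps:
B(P, x) = x - 5*P
u(O) = -10 (u(O) = 0 - 5*2 = 0 - 10 = -10)
H(Q) = (Q - 10/Q)/(4 + Q) (H(Q) = (Q - 10/Q)/(Q + 4) = (Q - 10/Q)/(4 + Q))
30 + 27*H(4) = 30 + 27*((-10 + 4²)/(4*(4 + 4))) = 30 + 27*((¼)*(-10 + 16)/8) = 30 + 27*((¼)*(⅛)*6) = 30 + 27*(3/16) = 30 + 81/16 = 561/16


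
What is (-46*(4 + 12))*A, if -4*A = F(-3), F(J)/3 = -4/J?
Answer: 736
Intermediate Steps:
F(J) = -12/J (F(J) = 3*(-4/J) = -12/J)
A = -1 (A = -(-3)/(-3) = -(-3)*(-1)/3 = -¼*4 = -1)
(-46*(4 + 12))*A = -46*(4 + 12)*(-1) = -46*16*(-1) = -736*(-1) = 736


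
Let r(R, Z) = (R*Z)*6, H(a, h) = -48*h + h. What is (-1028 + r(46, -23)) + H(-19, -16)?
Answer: -6624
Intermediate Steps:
H(a, h) = -47*h
r(R, Z) = 6*R*Z
(-1028 + r(46, -23)) + H(-19, -16) = (-1028 + 6*46*(-23)) - 47*(-16) = (-1028 - 6348) + 752 = -7376 + 752 = -6624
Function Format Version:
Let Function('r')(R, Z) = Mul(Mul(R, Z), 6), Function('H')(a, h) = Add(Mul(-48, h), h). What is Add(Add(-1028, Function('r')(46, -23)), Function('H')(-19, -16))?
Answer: -6624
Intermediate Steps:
Function('H')(a, h) = Mul(-47, h)
Function('r')(R, Z) = Mul(6, R, Z)
Add(Add(-1028, Function('r')(46, -23)), Function('H')(-19, -16)) = Add(Add(-1028, Mul(6, 46, -23)), Mul(-47, -16)) = Add(Add(-1028, -6348), 752) = Add(-7376, 752) = -6624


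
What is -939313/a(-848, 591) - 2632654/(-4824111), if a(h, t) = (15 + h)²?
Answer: -2704580524337/3347397557679 ≈ -0.80797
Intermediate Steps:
-939313/a(-848, 591) - 2632654/(-4824111) = -939313/(15 - 848)² - 2632654/(-4824111) = -939313/((-833)²) - 2632654*(-1/4824111) = -939313/693889 + 2632654/4824111 = -2704580524337/3347397557679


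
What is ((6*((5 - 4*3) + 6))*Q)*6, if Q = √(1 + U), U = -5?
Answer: -72*I ≈ -72.0*I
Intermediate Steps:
Q = 2*I (Q = √(1 - 5) = √(-4) = 2*I ≈ 2.0*I)
((6*((5 - 4*3) + 6))*Q)*6 = ((6*((5 - 4*3) + 6))*(2*I))*6 = ((6*((5 - 12) + 6))*(2*I))*6 = ((6*(-7 + 6))*(2*I))*6 = ((6*(-1))*(2*I))*6 = -12*I*6 = -72*I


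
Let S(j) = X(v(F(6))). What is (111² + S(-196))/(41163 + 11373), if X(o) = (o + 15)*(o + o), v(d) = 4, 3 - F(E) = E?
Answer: 12473/52536 ≈ 0.23742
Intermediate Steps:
F(E) = 3 - E
X(o) = 2*o*(15 + o) (X(o) = (15 + o)*(2*o) = 2*o*(15 + o))
S(j) = 152 (S(j) = 2*4*(15 + 4) = 2*4*19 = 152)
(111² + S(-196))/(41163 + 11373) = (111² + 152)/(41163 + 11373) = (12321 + 152)/52536 = 12473*(1/52536) = 12473/52536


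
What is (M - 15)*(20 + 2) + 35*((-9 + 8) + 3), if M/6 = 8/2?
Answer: 268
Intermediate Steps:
M = 24 (M = 6*(8/2) = 6*(8*(½)) = 6*4 = 24)
(M - 15)*(20 + 2) + 35*((-9 + 8) + 3) = (24 - 15)*(20 + 2) + 35*((-9 + 8) + 3) = 9*22 + 35*(-1 + 3) = 198 + 35*2 = 198 + 70 = 268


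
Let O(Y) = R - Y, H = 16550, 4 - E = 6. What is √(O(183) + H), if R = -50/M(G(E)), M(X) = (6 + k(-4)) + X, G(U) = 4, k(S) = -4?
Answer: 2*√36807/3 ≈ 127.90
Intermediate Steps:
E = -2 (E = 4 - 1*6 = 4 - 6 = -2)
M(X) = 2 + X (M(X) = (6 - 4) + X = 2 + X)
R = -25/3 (R = -50/(2 + 4) = -50/6 = -50*⅙ = -25/3 ≈ -8.3333)
O(Y) = -25/3 - Y
√(O(183) + H) = √((-25/3 - 1*183) + 16550) = √((-25/3 - 183) + 16550) = √(-574/3 + 16550) = √(49076/3) = 2*√36807/3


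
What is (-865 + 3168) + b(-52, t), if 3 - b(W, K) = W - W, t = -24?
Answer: 2306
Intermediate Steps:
b(W, K) = 3 (b(W, K) = 3 - (W - W) = 3 - 1*0 = 3 + 0 = 3)
(-865 + 3168) + b(-52, t) = (-865 + 3168) + 3 = 2303 + 3 = 2306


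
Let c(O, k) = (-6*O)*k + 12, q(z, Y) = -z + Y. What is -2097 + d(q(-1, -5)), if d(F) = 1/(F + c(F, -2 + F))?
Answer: -285193/136 ≈ -2097.0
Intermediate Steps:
q(z, Y) = Y - z
c(O, k) = 12 - 6*O*k (c(O, k) = -6*O*k + 12 = 12 - 6*O*k)
d(F) = 1/(12 + F - 6*F*(-2 + F)) (d(F) = 1/(F + (12 - 6*F*(-2 + F))) = 1/(12 + F - 6*F*(-2 + F)))
-2097 + d(q(-1, -5)) = -2097 + 1/(12 + (-5 - 1*(-1)) - 6*(-5 - 1*(-1))*(-2 + (-5 - 1*(-1)))) = -2097 + 1/(12 + (-5 + 1) - 6*(-5 + 1)*(-2 + (-5 + 1))) = -2097 + 1/(12 - 4 - 6*(-4)*(-2 - 4)) = -2097 + 1/(12 - 4 - 6*(-4)*(-6)) = -2097 + 1/(12 - 4 - 144) = -2097 + 1/(-136) = -2097 - 1/136 = -285193/136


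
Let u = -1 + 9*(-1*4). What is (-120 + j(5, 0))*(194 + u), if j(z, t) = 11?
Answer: -17113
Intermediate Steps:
u = -37 (u = -1 + 9*(-4) = -1 - 36 = -37)
(-120 + j(5, 0))*(194 + u) = (-120 + 11)*(194 - 37) = -109*157 = -17113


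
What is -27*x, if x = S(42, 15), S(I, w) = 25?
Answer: -675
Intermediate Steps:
x = 25
-27*x = -27*25 = -675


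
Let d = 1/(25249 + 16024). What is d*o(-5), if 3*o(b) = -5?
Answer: -5/123819 ≈ -4.0382e-5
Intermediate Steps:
o(b) = -5/3 (o(b) = (⅓)*(-5) = -5/3)
d = 1/41273 ≈ 2.4229e-5
d*o(-5) = (1/41273)*(-5/3) = -5/123819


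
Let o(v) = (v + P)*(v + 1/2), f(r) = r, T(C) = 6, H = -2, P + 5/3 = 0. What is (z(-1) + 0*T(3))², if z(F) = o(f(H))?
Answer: 121/4 ≈ 30.250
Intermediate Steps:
P = -5/3 (P = -5/3 + 0 = -5/3 ≈ -1.6667)
o(v) = (½ + v)*(-5/3 + v) (o(v) = (v - 5/3)*(v + 1/2) = (-5/3 + v)*(v + ½) = (-5/3 + v)*(½ + v) = (½ + v)*(-5/3 + v))
z(F) = 11/2 (z(F) = -⅚ + (-2)² - 7/6*(-2) = -⅚ + 4 + 7/3 = 11/2)
(z(-1) + 0*T(3))² = (11/2 + 0*6)² = (11/2 + 0)² = (11/2)² = 121/4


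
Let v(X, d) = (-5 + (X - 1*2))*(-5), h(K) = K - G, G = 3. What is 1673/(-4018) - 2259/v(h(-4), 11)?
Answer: -6701/205 ≈ -32.688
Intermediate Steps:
h(K) = -3 + K (h(K) = K - 1*3 = K - 3 = -3 + K)
v(X, d) = 35 - 5*X (v(X, d) = (-5 + (X - 2))*(-5) = (-5 + (-2 + X))*(-5) = (-7 + X)*(-5) = 35 - 5*X)
1673/(-4018) - 2259/v(h(-4), 11) = 1673/(-4018) - 2259/(35 - 5*(-3 - 4)) = 1673*(-1/4018) - 2259/(35 - 5*(-7)) = -239/574 - 2259/(35 + 35) = -239/574 - 2259/70 = -6701/205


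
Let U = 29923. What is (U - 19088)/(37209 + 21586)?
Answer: 197/1069 ≈ 0.18428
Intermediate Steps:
(U - 19088)/(37209 + 21586) = (29923 - 19088)/(37209 + 21586) = 10835/58795 = 10835*(1/58795) = 197/1069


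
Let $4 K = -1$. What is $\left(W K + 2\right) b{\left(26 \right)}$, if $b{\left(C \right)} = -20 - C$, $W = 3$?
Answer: $- \frac{115}{2} \approx -57.5$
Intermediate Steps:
$K = - \frac{1}{4}$ ($K = \frac{1}{4} \left(-1\right) = - \frac{1}{4} \approx -0.25$)
$\left(W K + 2\right) b{\left(26 \right)} = \left(3 \left(- \frac{1}{4}\right) + 2\right) \left(-20 - 26\right) = \left(- \frac{3}{4} + 2\right) \left(-20 - 26\right) = \frac{5}{4} \left(-46\right) = - \frac{115}{2}$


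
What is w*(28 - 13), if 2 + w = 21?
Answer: 285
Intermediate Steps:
w = 19 (w = -2 + 21 = 19)
w*(28 - 13) = 19*(28 - 13) = 19*15 = 285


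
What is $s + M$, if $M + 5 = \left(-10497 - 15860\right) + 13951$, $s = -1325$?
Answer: $-13736$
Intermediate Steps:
$M = -12411$ ($M = -5 + \left(\left(-10497 - 15860\right) + 13951\right) = -5 + \left(-26357 + 13951\right) = -5 - 12406 = -12411$)
$s + M = -1325 - 12411 = -13736$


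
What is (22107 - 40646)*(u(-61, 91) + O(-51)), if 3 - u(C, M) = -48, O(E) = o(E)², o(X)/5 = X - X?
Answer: -945489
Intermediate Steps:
o(X) = 0 (o(X) = 5*(X - X) = 5*0 = 0)
O(E) = 0 (O(E) = 0² = 0)
u(C, M) = 51 (u(C, M) = 3 - 1*(-48) = 3 + 48 = 51)
(22107 - 40646)*(u(-61, 91) + O(-51)) = (22107 - 40646)*(51 + 0) = -18539*51 = -945489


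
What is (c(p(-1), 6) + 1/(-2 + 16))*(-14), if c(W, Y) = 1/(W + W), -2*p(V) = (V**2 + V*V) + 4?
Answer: 4/3 ≈ 1.3333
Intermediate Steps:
p(V) = -2 - V**2 (p(V) = -((V**2 + V*V) + 4)/2 = -((V**2 + V**2) + 4)/2 = -(2*V**2 + 4)/2 = -(4 + 2*V**2)/2 = -2 - V**2)
c(W, Y) = 1/(2*W)
(c(p(-1), 6) + 1/(-2 + 16))*(-14) = (1/(2*(-2 - 1*(-1)**2)) + 1/(-2 + 16))*(-14) = (1/(2*(-2 - 1*1)) + 1/14)*(-14) = (1/(2*(-2 - 1)) + 1/14)*(-14) = ((1/2)/(-3) + 1/14)*(-14) = ((1/2)*(-1/3) + 1/14)*(-14) = (-1/6 + 1/14)*(-14) = -2/21*(-14) = 4/3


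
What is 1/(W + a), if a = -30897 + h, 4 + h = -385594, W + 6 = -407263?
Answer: -1/823764 ≈ -1.2139e-6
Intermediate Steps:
W = -407269 (W = -6 - 407263 = -407269)
h = -385598 (h = -4 - 385594 = -385598)
a = -416495 (a = -30897 - 385598 = -416495)
1/(W + a) = 1/(-407269 - 416495) = 1/(-823764) = -1/823764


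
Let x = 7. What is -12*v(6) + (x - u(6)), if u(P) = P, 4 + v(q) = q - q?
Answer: 49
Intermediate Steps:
v(q) = -4 (v(q) = -4 + (q - q) = -4 + 0 = -4)
-12*v(6) + (x - u(6)) = -12*(-4) + (7 - 1*6) = 48 + (7 - 6) = 48 + 1 = 49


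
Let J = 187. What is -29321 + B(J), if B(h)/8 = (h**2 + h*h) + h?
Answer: 531679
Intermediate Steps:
B(h) = 8*h + 16*h**2 (B(h) = 8*((h**2 + h*h) + h) = 8*((h**2 + h**2) + h) = 8*(2*h**2 + h) = 8*(h + 2*h**2) = 8*h + 16*h**2)
-29321 + B(J) = -29321 + 8*187*(1 + 2*187) = -29321 + 8*187*(1 + 374) = -29321 + 8*187*375 = -29321 + 561000 = 531679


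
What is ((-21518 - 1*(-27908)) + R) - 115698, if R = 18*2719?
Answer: -60366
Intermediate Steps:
R = 48942
((-21518 - 1*(-27908)) + R) - 115698 = ((-21518 - 1*(-27908)) + 48942) - 115698 = ((-21518 + 27908) + 48942) - 115698 = (6390 + 48942) - 115698 = 55332 - 115698 = -60366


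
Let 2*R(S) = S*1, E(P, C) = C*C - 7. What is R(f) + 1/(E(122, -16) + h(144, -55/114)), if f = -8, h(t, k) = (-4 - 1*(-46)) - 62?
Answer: -915/229 ≈ -3.9956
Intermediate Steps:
E(P, C) = -7 + C² (E(P, C) = C² - 7 = -7 + C²)
h(t, k) = -20 (h(t, k) = (-4 + 46) - 62 = 42 - 62 = -20)
R(S) = S/2 (R(S) = (S*1)/2 = S/2)
R(f) + 1/(E(122, -16) + h(144, -55/114)) = (½)*(-8) + 1/((-7 + (-16)²) - 20) = -4 + 1/((-7 + 256) - 20) = -4 + 1/(249 - 20) = -4 + 1/229 = -915/229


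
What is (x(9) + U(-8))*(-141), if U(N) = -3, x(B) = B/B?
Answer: 282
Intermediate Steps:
x(B) = 1
(x(9) + U(-8))*(-141) = (1 - 3)*(-141) = -2*(-141) = 282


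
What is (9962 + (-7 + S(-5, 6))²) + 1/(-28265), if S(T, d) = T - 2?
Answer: 287115869/28265 ≈ 10158.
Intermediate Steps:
S(T, d) = -2 + T
(9962 + (-7 + S(-5, 6))²) + 1/(-28265) = (9962 + (-7 + (-2 - 5))²) + 1/(-28265) = (9962 + (-7 - 7)²) - 1/28265 = (9962 + (-14)²) - 1/28265 = (9962 + 196) - 1/28265 = 10158 - 1/28265 = 287115869/28265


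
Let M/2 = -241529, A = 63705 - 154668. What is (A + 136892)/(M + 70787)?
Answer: -45929/412271 ≈ -0.11140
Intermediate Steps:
A = -90963
M = -483058 (M = 2*(-241529) = -483058)
(A + 136892)/(M + 70787) = (-90963 + 136892)/(-483058 + 70787) = 45929/(-412271) = 45929*(-1/412271) = -45929/412271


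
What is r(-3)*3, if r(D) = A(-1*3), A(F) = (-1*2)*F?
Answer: 18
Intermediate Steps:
A(F) = -2*F
r(D) = 6 (r(D) = -(-2)*3 = -2*(-3) = 6)
r(-3)*3 = 6*3 = 18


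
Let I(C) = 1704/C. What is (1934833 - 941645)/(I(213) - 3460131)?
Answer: -993188/3460123 ≈ -0.28704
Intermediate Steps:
(1934833 - 941645)/(I(213) - 3460131) = (1934833 - 941645)/(1704/213 - 3460131) = 993188/(1704*(1/213) - 3460131) = 993188/(8 - 3460131) = 993188/(-3460123) = 993188*(-1/3460123) = -993188/3460123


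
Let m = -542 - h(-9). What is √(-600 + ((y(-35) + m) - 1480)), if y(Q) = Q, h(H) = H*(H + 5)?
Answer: I*√2693 ≈ 51.894*I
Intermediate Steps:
h(H) = H*(5 + H)
m = -578 (m = -542 - (-9)*(5 - 9) = -542 - (-9)*(-4) = -542 - 1*36 = -542 - 36 = -578)
√(-600 + ((y(-35) + m) - 1480)) = √(-600 + ((-35 - 578) - 1480)) = √(-600 + (-613 - 1480)) = √(-600 - 2093) = √(-2693) = I*√2693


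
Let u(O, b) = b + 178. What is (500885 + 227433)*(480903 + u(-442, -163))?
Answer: 350261235924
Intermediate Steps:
u(O, b) = 178 + b
(500885 + 227433)*(480903 + u(-442, -163)) = (500885 + 227433)*(480903 + (178 - 163)) = 728318*(480903 + 15) = 728318*480918 = 350261235924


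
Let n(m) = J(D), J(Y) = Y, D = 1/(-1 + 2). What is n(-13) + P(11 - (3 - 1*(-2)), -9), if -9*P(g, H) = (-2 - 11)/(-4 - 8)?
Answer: 95/108 ≈ 0.87963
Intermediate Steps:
D = 1 (D = 1/1 = 1)
P(g, H) = -13/108 (P(g, H) = -(-2 - 11)/(9*(-4 - 8)) = -(-13)/(9*(-12)) = -(-13)*(-1)/(9*12) = -⅑*13/12 = -13/108)
n(m) = 1
n(-13) + P(11 - (3 - 1*(-2)), -9) = 1 - 13/108 = 95/108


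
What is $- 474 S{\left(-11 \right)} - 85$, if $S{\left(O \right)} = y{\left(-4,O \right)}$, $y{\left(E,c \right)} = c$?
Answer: $5129$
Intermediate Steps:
$S{\left(O \right)} = O$
$- 474 S{\left(-11 \right)} - 85 = \left(-474\right) \left(-11\right) - 85 = 5214 - 85 = 5129$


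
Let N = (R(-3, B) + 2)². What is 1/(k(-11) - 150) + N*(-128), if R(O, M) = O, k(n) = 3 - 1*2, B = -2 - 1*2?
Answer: -19073/149 ≈ -128.01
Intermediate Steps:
B = -4 (B = -2 - 2 = -4)
k(n) = 1 (k(n) = 3 - 2 = 1)
N = 1 (N = (-3 + 2)² = (-1)² = 1)
1/(k(-11) - 150) + N*(-128) = 1/(1 - 150) + 1*(-128) = 1/(-149) - 128 = -1/149 - 128 = -19073/149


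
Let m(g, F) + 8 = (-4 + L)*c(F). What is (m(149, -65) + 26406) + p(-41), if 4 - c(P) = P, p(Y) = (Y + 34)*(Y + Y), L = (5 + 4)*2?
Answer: 27938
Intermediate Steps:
L = 18 (L = 9*2 = 18)
p(Y) = 2*Y*(34 + Y) (p(Y) = (34 + Y)*(2*Y) = 2*Y*(34 + Y))
c(P) = 4 - P
m(g, F) = 48 - 14*F (m(g, F) = -8 + (-4 + 18)*(4 - F) = -8 + 14*(4 - F) = -8 + (56 - 14*F) = 48 - 14*F)
(m(149, -65) + 26406) + p(-41) = ((48 - 14*(-65)) + 26406) + 2*(-41)*(34 - 41) = ((48 + 910) + 26406) + 2*(-41)*(-7) = (958 + 26406) + 574 = 27364 + 574 = 27938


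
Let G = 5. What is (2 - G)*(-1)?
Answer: 3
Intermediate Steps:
(2 - G)*(-1) = (2 - 1*5)*(-1) = (2 - 5)*(-1) = -3*(-1) = 3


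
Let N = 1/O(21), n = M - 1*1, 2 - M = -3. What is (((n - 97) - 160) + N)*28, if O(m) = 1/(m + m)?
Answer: -5908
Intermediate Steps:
M = 5 (M = 2 - 1*(-3) = 2 + 3 = 5)
O(m) = 1/(2*m)
n = 4 (n = 5 - 1*1 = 5 - 1 = 4)
N = 42 (N = 1/((½)/21) = 1/((½)*(1/21)) = 1/(1/42) = 42)
(((n - 97) - 160) + N)*28 = (((4 - 97) - 160) + 42)*28 = ((-93 - 160) + 42)*28 = (-253 + 42)*28 = -211*28 = -5908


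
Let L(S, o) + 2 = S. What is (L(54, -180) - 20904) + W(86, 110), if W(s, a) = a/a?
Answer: -20851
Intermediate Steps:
L(S, o) = -2 + S
W(s, a) = 1
(L(54, -180) - 20904) + W(86, 110) = ((-2 + 54) - 20904) + 1 = (52 - 20904) + 1 = -20852 + 1 = -20851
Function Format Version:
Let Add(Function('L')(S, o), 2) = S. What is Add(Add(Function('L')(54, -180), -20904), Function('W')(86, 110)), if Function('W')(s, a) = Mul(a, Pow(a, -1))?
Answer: -20851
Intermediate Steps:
Function('L')(S, o) = Add(-2, S)
Function('W')(s, a) = 1
Add(Add(Function('L')(54, -180), -20904), Function('W')(86, 110)) = Add(Add(Add(-2, 54), -20904), 1) = Add(Add(52, -20904), 1) = Add(-20852, 1) = -20851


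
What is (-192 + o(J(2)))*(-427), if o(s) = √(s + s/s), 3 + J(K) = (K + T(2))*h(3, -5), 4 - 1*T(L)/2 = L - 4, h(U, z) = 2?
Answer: 81984 - 427*√26 ≈ 79807.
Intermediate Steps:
T(L) = 16 - 2*L (T(L) = 8 - 2*(L - 4) = 8 - 2*(-4 + L) = 8 + (8 - 2*L) = 16 - 2*L)
J(K) = 21 + 2*K (J(K) = -3 + (K + (16 - 2*2))*2 = -3 + (K + (16 - 4))*2 = -3 + (K + 12)*2 = -3 + (12 + K)*2 = -3 + (24 + 2*K) = 21 + 2*K)
o(s) = √(1 + s) (o(s) = √(s + 1) = √(1 + s))
(-192 + o(J(2)))*(-427) = (-192 + √(1 + (21 + 2*2)))*(-427) = (-192 + √(1 + (21 + 4)))*(-427) = (-192 + √(1 + 25))*(-427) = (-192 + √26)*(-427) = 81984 - 427*√26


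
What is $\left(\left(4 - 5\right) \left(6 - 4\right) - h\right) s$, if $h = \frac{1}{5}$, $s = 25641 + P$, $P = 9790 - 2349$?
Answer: $- \frac{363902}{5} \approx -72780.0$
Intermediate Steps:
$P = 7441$ ($P = 9790 - 2349 = 7441$)
$s = 33082$ ($s = 25641 + 7441 = 33082$)
$h = \frac{1}{5} \approx 0.2$
$\left(\left(4 - 5\right) \left(6 - 4\right) - h\right) s = \left(\left(4 - 5\right) \left(6 - 4\right) - \frac{1}{5}\right) 33082 = \left(\left(-1\right) 2 - \frac{1}{5}\right) 33082 = \left(-2 - \frac{1}{5}\right) 33082 = \left(- \frac{11}{5}\right) 33082 = - \frac{363902}{5}$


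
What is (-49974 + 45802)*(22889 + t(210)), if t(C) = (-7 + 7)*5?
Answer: -95492908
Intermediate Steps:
t(C) = 0 (t(C) = 0*5 = 0)
(-49974 + 45802)*(22889 + t(210)) = (-49974 + 45802)*(22889 + 0) = -4172*22889 = -95492908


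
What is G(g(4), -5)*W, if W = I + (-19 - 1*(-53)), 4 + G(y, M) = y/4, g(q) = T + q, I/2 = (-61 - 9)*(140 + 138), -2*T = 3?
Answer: 524961/4 ≈ 1.3124e+5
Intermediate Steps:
T = -3/2 (T = -½*3 = -3/2 ≈ -1.5000)
I = -38920 (I = 2*((-61 - 9)*(140 + 138)) = 2*(-70*278) = 2*(-19460) = -38920)
g(q) = -3/2 + q
G(y, M) = -4 + y/4
W = -38886 (W = -38920 + (-19 - 1*(-53)) = -38920 + (-19 + 53) = -38920 + 34 = -38886)
G(g(4), -5)*W = (-4 + (-3/2 + 4)/4)*(-38886) = (-4 + (¼)*(5/2))*(-38886) = (-4 + 5/8)*(-38886) = -27/8*(-38886) = 524961/4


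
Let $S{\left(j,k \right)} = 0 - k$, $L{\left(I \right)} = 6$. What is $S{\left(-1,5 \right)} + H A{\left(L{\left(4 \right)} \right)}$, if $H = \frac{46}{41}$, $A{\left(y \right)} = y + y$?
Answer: $\frac{347}{41} \approx 8.4634$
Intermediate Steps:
$A{\left(y \right)} = 2 y$
$S{\left(j,k \right)} = - k$
$H = \frac{46}{41}$ ($H = 46 \cdot \frac{1}{41} = \frac{46}{41} \approx 1.122$)
$S{\left(-1,5 \right)} + H A{\left(L{\left(4 \right)} \right)} = \left(-1\right) 5 + \frac{46 \cdot 2 \cdot 6}{41} = -5 + \frac{46}{41} \cdot 12 = -5 + \frac{552}{41} = \frac{347}{41}$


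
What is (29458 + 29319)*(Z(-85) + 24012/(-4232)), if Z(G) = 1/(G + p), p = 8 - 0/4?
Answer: -1183945111/3542 ≈ -3.3426e+5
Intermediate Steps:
p = 8 (p = 8 - 0/4 = 8 - 5*0 = 8 + 0 = 8)
Z(G) = 1/(8 + G) (Z(G) = 1/(G + 8) = 1/(8 + G))
(29458 + 29319)*(Z(-85) + 24012/(-4232)) = (29458 + 29319)*(1/(8 - 85) + 24012/(-4232)) = 58777*(1/(-77) + 24012*(-1/4232)) = 58777*(-1/77 - 261/46) = 58777*(-20143/3542) = -1183945111/3542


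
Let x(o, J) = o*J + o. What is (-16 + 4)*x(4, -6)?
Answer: 240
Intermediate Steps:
x(o, J) = o + J*o (x(o, J) = J*o + o = o + J*o)
(-16 + 4)*x(4, -6) = (-16 + 4)*(4*(1 - 6)) = -48*(-5) = -12*(-20) = 240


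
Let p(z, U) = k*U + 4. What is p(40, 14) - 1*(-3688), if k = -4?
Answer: 3636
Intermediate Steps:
p(z, U) = 4 - 4*U (p(z, U) = -4*U + 4 = 4 - 4*U)
p(40, 14) - 1*(-3688) = (4 - 4*14) - 1*(-3688) = (4 - 56) + 3688 = -52 + 3688 = 3636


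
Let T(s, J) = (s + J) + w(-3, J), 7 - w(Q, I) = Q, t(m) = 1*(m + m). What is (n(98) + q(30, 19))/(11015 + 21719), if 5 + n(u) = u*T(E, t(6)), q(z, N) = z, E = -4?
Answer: 1789/32734 ≈ 0.054653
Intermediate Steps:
t(m) = 2*m (t(m) = 1*(2*m) = 2*m)
w(Q, I) = 7 - Q
T(s, J) = 10 + J + s (T(s, J) = (s + J) + (7 - 1*(-3)) = (J + s) + (7 + 3) = (J + s) + 10 = 10 + J + s)
n(u) = -5 + 18*u (n(u) = -5 + u*(10 + 2*6 - 4) = -5 + u*(10 + 12 - 4) = -5 + u*18 = -5 + 18*u)
(n(98) + q(30, 19))/(11015 + 21719) = ((-5 + 18*98) + 30)/(11015 + 21719) = ((-5 + 1764) + 30)/32734 = (1759 + 30)*(1/32734) = 1789*(1/32734) = 1789/32734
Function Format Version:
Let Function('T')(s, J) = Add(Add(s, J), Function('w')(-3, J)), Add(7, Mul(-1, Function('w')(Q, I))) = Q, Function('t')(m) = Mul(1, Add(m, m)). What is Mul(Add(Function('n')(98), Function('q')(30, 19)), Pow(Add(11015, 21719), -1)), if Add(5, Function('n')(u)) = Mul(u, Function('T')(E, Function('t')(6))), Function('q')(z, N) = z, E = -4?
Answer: Rational(1789, 32734) ≈ 0.054653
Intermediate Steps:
Function('t')(m) = Mul(2, m) (Function('t')(m) = Mul(1, Mul(2, m)) = Mul(2, m))
Function('w')(Q, I) = Add(7, Mul(-1, Q))
Function('T')(s, J) = Add(10, J, s) (Function('T')(s, J) = Add(Add(s, J), Add(7, Mul(-1, -3))) = Add(Add(J, s), Add(7, 3)) = Add(Add(J, s), 10) = Add(10, J, s))
Function('n')(u) = Add(-5, Mul(18, u)) (Function('n')(u) = Add(-5, Mul(u, Add(10, Mul(2, 6), -4))) = Add(-5, Mul(u, Add(10, 12, -4))) = Add(-5, Mul(u, 18)) = Add(-5, Mul(18, u)))
Mul(Add(Function('n')(98), Function('q')(30, 19)), Pow(Add(11015, 21719), -1)) = Mul(Add(Add(-5, Mul(18, 98)), 30), Pow(Add(11015, 21719), -1)) = Mul(Add(Add(-5, 1764), 30), Pow(32734, -1)) = Mul(Add(1759, 30), Rational(1, 32734)) = Mul(1789, Rational(1, 32734)) = Rational(1789, 32734)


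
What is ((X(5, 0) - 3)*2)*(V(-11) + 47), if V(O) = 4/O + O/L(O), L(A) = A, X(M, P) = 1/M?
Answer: -14672/55 ≈ -266.76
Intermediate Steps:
V(O) = 1 + 4/O (V(O) = 4/O + O/O = 4/O + 1 = 1 + 4/O)
((X(5, 0) - 3)*2)*(V(-11) + 47) = ((1/5 - 3)*2)*((4 - 11)/(-11) + 47) = ((⅕ - 3)*2)*(-1/11*(-7) + 47) = (-14/5*2)*(7/11 + 47) = -28/5*524/11 = -14672/55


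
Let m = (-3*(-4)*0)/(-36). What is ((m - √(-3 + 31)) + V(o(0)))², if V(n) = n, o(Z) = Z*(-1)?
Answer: 28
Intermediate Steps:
o(Z) = -Z
m = 0 (m = (12*0)*(-1/36) = 0*(-1/36) = 0)
((m - √(-3 + 31)) + V(o(0)))² = ((0 - √(-3 + 31)) - 1*0)² = ((0 - √28) + 0)² = ((0 - 2*√7) + 0)² = (-2*√7 + 0)² = (-2*√7)² = 28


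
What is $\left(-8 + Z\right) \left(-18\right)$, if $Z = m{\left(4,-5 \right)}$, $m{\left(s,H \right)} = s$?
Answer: $72$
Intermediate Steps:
$Z = 4$
$\left(-8 + Z\right) \left(-18\right) = \left(-8 + 4\right) \left(-18\right) = \left(-4\right) \left(-18\right) = 72$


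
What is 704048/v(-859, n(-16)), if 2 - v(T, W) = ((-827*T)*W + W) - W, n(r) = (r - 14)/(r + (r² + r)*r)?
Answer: -1357404544/10652039 ≈ -127.43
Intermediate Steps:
n(r) = (-14 + r)/(r + r*(r + r²)) (n(r) = (-14 + r)/(r + (r + r²)*r) = (-14 + r)/(r + r*(r + r²)))
v(T, W) = 2 + 827*T*W (v(T, W) = 2 - (((-827*T)*W + W) - W) = 2 - ((-827*T*W + W) - W) = 2 - ((W - 827*T*W) - W) = 2 - (-827)*T*W = 2 + 827*T*W)
704048/v(-859, n(-16)) = 704048/(2 + 827*(-859)*((-14 - 16)/((-16)*(1 - 16 + (-16)²)))) = 704048/(2 + 827*(-859)*(-1/16*(-30)/(1 - 16 + 256))) = 704048/(2 + 827*(-859)*(-1/16*(-30)/241)) = 704048/(2 + 827*(-859)*(-1/16*1/241*(-30))) = 704048/(2 + 827*(-859)*(15/1928)) = 704048/(2 - 10655895/1928) = 704048/(-10652039/1928) = 704048*(-1928/10652039) = -1357404544/10652039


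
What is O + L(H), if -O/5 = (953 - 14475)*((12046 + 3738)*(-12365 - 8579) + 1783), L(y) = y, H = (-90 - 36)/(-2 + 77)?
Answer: -558759993548292/25 ≈ -2.2350e+13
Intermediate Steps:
H = -42/25 (H = -126/75 = -126*1/75 = -42/25 ≈ -1.6800)
O = -22350399741930 (O = -5*(953 - 14475)*((12046 + 3738)*(-12365 - 8579) + 1783) = -(-67610)*(15784*(-20944) + 1783) = -(-67610)*(-330580096 + 1783) = -(-67610)*(-330578313) = -5*4470079948386 = -22350399741930)
O + L(H) = -22350399741930 - 42/25 = -558759993548292/25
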